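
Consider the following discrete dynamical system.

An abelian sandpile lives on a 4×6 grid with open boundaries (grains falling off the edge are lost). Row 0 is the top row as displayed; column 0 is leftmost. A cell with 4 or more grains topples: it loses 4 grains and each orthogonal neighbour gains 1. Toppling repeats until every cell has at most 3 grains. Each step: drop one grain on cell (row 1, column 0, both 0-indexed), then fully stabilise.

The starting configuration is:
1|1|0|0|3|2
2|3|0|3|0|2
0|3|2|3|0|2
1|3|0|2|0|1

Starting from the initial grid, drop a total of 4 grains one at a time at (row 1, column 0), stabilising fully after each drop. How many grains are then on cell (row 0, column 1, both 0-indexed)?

2

k=0  1|1|0|0|3|2
2|3|0|3|0|2
0|3|2|3|0|2
1|3|0|2|0|1
k=1  1|1|0|0|3|2
3|3|0|3|0|2
0|3|2|3|0|2
1|3|0|2|0|1
k=2  2|2|0|0|3|2
1|1|1|3|0|2
2|1|3|3|0|2
2|0|1|2|0|1
k=3  2|2|0|0|3|2
2|1|1|3|0|2
2|1|3|3|0|2
2|0|1|2|0|1
k=4  2|2|0|0|3|2
3|1|1|3|0|2
2|1|3|3|0|2
2|0|1|2|0|1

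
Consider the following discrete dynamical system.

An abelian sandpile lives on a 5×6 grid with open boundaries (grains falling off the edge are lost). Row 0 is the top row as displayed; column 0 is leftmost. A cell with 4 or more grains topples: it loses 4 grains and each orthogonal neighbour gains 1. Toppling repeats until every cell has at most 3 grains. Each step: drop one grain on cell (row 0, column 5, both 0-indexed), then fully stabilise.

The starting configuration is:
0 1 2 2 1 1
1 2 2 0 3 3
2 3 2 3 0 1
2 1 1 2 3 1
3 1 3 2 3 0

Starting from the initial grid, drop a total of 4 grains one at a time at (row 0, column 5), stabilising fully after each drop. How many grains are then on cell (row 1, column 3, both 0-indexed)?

1

0) 0 1 2 2 1 1
1 2 2 0 3 3
2 3 2 3 0 1
2 1 1 2 3 1
3 1 3 2 3 0
1) 0 1 2 2 1 2
1 2 2 0 3 3
2 3 2 3 0 1
2 1 1 2 3 1
3 1 3 2 3 0
2) 0 1 2 2 1 3
1 2 2 0 3 3
2 3 2 3 0 1
2 1 1 2 3 1
3 1 3 2 3 0
3) 0 1 2 2 3 1
1 2 2 1 0 1
2 3 2 3 1 2
2 1 1 2 3 1
3 1 3 2 3 0
4) 0 1 2 2 3 2
1 2 2 1 0 1
2 3 2 3 1 2
2 1 1 2 3 1
3 1 3 2 3 0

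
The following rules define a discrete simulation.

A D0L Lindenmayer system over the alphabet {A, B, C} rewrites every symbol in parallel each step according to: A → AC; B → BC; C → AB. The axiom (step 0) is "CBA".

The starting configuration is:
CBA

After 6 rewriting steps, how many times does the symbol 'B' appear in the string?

gen 0: CBA
gen 1: ABBCAC
gen 2: ACBCBCABACAB
gen 3: ACABBCABBCABACBCACABACBC
gen 4: ACABACBCBCABACBCBCABACBCACABBCABACABACBCACABBCAB
gen 5: ACABACBCACABBCABBCABACBCACABBCABBCABACBCACABBCABACABACBCBCABACBCACABACBCACABBCABACABACBCBCABACBC
gen 6: ACABACBCACABBCABACABACBCBCABACBCBCABACBCACABBCABACABACBCBC…BCACABBCABACABACBCBCABACBCACABACBCACABBCABBCABACBCACABBCAB  (len 192)

64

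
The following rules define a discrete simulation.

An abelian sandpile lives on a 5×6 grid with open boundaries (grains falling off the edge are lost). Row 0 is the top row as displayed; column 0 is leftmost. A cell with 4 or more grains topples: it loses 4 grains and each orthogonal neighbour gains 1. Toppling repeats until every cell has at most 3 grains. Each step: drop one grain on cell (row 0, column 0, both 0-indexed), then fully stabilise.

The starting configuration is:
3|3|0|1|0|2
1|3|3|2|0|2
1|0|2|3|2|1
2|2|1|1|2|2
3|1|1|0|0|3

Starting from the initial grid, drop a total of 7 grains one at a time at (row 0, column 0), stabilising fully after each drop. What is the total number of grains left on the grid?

46

t=0: 3|3|0|1|0|2
1|3|3|2|0|2
1|0|2|3|2|1
2|2|1|1|2|2
3|1|1|0|0|3
t=1: 1|1|2|1|0|2
3|1|0|3|0|2
1|1|3|3|2|1
2|2|1|1|2|2
3|1|1|0|0|3
t=2: 2|1|2|1|0|2
3|1|0|3|0|2
1|1|3|3|2|1
2|2|1|1|2|2
3|1|1|0|0|3
t=3: 3|1|2|1|0|2
3|1|0|3|0|2
1|1|3|3|2|1
2|2|1|1|2|2
3|1|1|0|0|3
t=4: 1|2|2|1|0|2
0|2|0|3|0|2
2|1|3|3|2|1
2|2|1|1|2|2
3|1|1|0|0|3
t=5: 2|2|2|1|0|2
0|2|0|3|0|2
2|1|3|3|2|1
2|2|1|1|2|2
3|1|1|0|0|3
t=6: 3|2|2|1|0|2
0|2|0|3|0|2
2|1|3|3|2|1
2|2|1|1|2|2
3|1|1|0|0|3
t=7: 0|3|2|1|0|2
1|2|0|3|0|2
2|1|3|3|2|1
2|2|1|1|2|2
3|1|1|0|0|3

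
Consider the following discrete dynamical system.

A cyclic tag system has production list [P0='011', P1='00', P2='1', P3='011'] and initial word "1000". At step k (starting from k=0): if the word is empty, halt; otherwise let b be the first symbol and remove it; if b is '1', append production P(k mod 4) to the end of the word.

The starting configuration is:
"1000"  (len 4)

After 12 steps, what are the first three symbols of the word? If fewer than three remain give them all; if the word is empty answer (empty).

0) "1000"  (len 4)
1) "000011"  (len 6)
2) "00011"  (len 5)
3) "0011"  (len 4)
4) "011"  (len 3)
5) "11"  (len 2)
6) "100"  (len 3)
7) "001"  (len 3)
8) "01"  (len 2)
9) "1"  (len 1)
10) "00"  (len 2)
11) "0"  (len 1)
12) (halted — word empty)

(empty)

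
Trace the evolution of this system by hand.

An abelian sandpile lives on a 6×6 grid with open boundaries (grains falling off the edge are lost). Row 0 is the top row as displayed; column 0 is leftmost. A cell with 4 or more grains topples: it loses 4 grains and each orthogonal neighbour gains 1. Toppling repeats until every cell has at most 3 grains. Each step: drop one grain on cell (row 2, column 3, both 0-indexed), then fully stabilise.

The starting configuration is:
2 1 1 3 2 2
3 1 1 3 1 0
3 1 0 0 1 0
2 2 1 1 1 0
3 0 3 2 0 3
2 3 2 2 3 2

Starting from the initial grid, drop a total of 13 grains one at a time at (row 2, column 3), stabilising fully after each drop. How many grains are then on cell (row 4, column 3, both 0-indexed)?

3

t=0: 2 1 1 3 2 2
3 1 1 3 1 0
3 1 0 0 1 0
2 2 1 1 1 0
3 0 3 2 0 3
2 3 2 2 3 2
t=1: 2 1 1 3 2 2
3 1 1 3 1 0
3 1 0 1 1 0
2 2 1 1 1 0
3 0 3 2 0 3
2 3 2 2 3 2
t=2: 2 1 1 3 2 2
3 1 1 3 1 0
3 1 0 2 1 0
2 2 1 1 1 0
3 0 3 2 0 3
2 3 2 2 3 2
t=3: 2 1 1 3 2 2
3 1 1 3 1 0
3 1 0 3 1 0
2 2 1 1 1 0
3 0 3 2 0 3
2 3 2 2 3 2
t=4: 2 1 2 0 3 2
3 1 2 1 2 0
3 1 1 1 2 0
2 2 1 2 1 0
3 0 3 2 0 3
2 3 2 2 3 2
t=5: 2 1 2 0 3 2
3 1 2 1 2 0
3 1 1 2 2 0
2 2 1 2 1 0
3 0 3 2 0 3
2 3 2 2 3 2
t=6: 2 1 2 0 3 2
3 1 2 1 2 0
3 1 1 3 2 0
2 2 1 2 1 0
3 0 3 2 0 3
2 3 2 2 3 2
t=7: 2 1 2 0 3 2
3 1 2 2 2 0
3 1 2 0 3 0
2 2 1 3 1 0
3 0 3 2 0 3
2 3 2 2 3 2
t=8: 2 1 2 0 3 2
3 1 2 2 2 0
3 1 2 1 3 0
2 2 1 3 1 0
3 0 3 2 0 3
2 3 2 2 3 2
t=9: 2 1 2 0 3 2
3 1 2 2 2 0
3 1 2 2 3 0
2 2 1 3 1 0
3 0 3 2 0 3
2 3 2 2 3 2
t=10: 2 1 2 0 3 2
3 1 2 2 2 0
3 1 2 3 3 0
2 2 1 3 1 0
3 0 3 2 0 3
2 3 2 2 3 2
t=11: 2 1 2 0 3 2
3 1 2 3 3 0
3 1 3 2 0 1
2 2 2 0 3 0
3 0 3 3 0 3
2 3 2 2 3 2
t=12: 2 1 2 0 3 2
3 1 2 3 3 0
3 1 3 3 0 1
2 2 2 0 3 0
3 0 3 3 0 3
2 3 2 2 3 2
t=13: 2 1 3 2 0 3
3 2 0 2 1 1
3 2 1 2 2 1
2 2 3 1 3 0
3 0 3 3 0 3
2 3 2 2 3 2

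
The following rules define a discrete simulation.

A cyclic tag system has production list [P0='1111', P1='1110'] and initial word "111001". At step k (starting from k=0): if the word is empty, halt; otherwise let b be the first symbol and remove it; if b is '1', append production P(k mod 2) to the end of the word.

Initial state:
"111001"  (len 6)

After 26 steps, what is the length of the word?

68

t=0: "111001"  (len 6)
t=1: "110011111"  (len 9)
t=2: "100111111110"  (len 12)
t=3: "001111111101111"  (len 15)
t=4: "01111111101111"  (len 14)
t=5: "1111111101111"  (len 13)
t=6: "1111111011111110"  (len 16)
t=7: "1111110111111101111"  (len 19)
t=8: "1111101111111011111110"  (len 22)
t=9: "1111011111110111111101111"  (len 25)
t=10: "1110111111101111111011111110"  (len 28)
t=11: "1101111111011111110111111101111"  (len 31)
t=12: "1011111110111111101111111011111110"  (len 34)
t=13: "0111111101111111011111110111111101111"  (len 37)
t=14: "111111101111111011111110111111101111"  (len 36)
t=15: "111111011111110111111101111111011111111"  (len 39)
t=16: "111110111111101111111011111110111111111110"  (len 42)
t=17: "111101111111011111110111111101111111111101111"  (len 45)
t=18: "111011111110111111101111111011111111111011111110"  (len 48)
t=19: "110111111101111111011111110111111111110111111101111"  (len 51)
t=20: "101111111011111110111111101111111111101111111011111110"  (len 54)
t=21: "011111110111111101111111011111111111011111110111111101111"  (len 57)
t=22: "11111110111111101111111011111111111011111110111111101111"  (len 56)
t=23: "11111101111111011111110111111111110111111101111111011111111"  (len 59)
t=24: "11111011111110111111101111111111101111111011111110111111111110"  (len 62)
t=25: "11110111111101111111011111111111011111110111111101111111111101111"  (len 65)
t=26: "11101111111011111110111111111110111111101111111011111111111011111110"  (len 68)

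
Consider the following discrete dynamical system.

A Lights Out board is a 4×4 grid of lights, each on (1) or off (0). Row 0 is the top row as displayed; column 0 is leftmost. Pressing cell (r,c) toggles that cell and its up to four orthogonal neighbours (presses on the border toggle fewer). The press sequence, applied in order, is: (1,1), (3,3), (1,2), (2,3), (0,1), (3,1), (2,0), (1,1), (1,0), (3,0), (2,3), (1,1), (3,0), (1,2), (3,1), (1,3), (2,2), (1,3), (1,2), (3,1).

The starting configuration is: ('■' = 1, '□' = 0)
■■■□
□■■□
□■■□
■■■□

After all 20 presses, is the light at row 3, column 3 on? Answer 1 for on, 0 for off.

k=0  ■■■□
□■■□
□■■□
■■■□
k=1  ■□■□
■□□□
□□■□
■■■□
k=2  ■□■□
■□□□
□□■■
■■□■
k=3  ■□□□
■■■■
□□□■
■■□■
k=4  ■□□□
■■■□
□□■□
■■□□
k=5  □■■□
■□■□
□□■□
■■□□
k=6  □■■□
■□■□
□■■□
□□■□
k=7  □■■□
□□■□
■□■□
■□■□
k=8  □□■□
■■□□
■■■□
■□■□
k=9  ■□■□
□□□□
□■■□
■□■□
k=10  ■□■□
□□□□
■■■□
□■■□
k=11  ■□■□
□□□■
■■□■
□■■■
k=12  ■■■□
■■■■
■□□■
□■■■
k=13  ■■■□
■■■■
□□□■
■□■■
k=14  ■■□□
■□□□
□□■■
■□■■
k=15  ■■□□
■□□□
□■■■
□■□■
k=16  ■■□■
■□■■
□■■□
□■□■
k=17  ■■□■
■□□■
□□□■
□■■■
k=18  ■■□□
■□■□
□□□□
□■■■
k=19  ■■■□
■■□■
□□■□
□■■■
k=20  ■■■□
■■□■
□■■□
■□□■

1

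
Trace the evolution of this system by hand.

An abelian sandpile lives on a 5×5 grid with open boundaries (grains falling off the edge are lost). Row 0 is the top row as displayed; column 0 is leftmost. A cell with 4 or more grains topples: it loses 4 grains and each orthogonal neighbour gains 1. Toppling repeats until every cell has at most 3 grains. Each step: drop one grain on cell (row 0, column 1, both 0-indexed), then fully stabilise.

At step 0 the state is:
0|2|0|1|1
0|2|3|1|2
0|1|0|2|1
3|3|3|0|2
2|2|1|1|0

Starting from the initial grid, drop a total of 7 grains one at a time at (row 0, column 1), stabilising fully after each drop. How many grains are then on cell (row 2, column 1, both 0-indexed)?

k=0  0|2|0|1|1
0|2|3|1|2
0|1|0|2|1
3|3|3|0|2
2|2|1|1|0
k=1  0|3|0|1|1
0|2|3|1|2
0|1|0|2|1
3|3|3|0|2
2|2|1|1|0
k=2  1|0|1|1|1
0|3|3|1|2
0|1|0|2|1
3|3|3|0|2
2|2|1|1|0
k=3  1|1|1|1|1
0|3|3|1|2
0|1|0|2|1
3|3|3|0|2
2|2|1|1|0
k=4  1|2|1|1|1
0|3|3|1|2
0|1|0|2|1
3|3|3|0|2
2|2|1|1|0
k=5  1|3|1|1|1
0|3|3|1|2
0|1|0|2|1
3|3|3|0|2
2|2|1|1|0
k=6  2|1|3|1|1
1|1|0|2|2
0|2|1|2|1
3|3|3|0|2
2|2|1|1|0
k=7  2|2|3|1|1
1|1|0|2|2
0|2|1|2|1
3|3|3|0|2
2|2|1|1|0

2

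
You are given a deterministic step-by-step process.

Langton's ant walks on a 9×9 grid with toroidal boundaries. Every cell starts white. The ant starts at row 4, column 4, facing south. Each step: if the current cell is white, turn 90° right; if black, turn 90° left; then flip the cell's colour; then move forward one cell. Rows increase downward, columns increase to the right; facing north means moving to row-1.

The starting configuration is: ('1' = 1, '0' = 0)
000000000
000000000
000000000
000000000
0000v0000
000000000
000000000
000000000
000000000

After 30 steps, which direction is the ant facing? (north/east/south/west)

k=0  000000000
000000000
000000000
000000000
0000v0000
000000000
000000000
000000000
000000000
k=1  000000000
000000000
000000000
000000000
000<10000
000000000
000000000
000000000
000000000
k=2  000000000
000000000
000000000
000^00000
000110000
000000000
000000000
000000000
000000000
k=3  000000000
000000000
000000000
0001>0000
000110000
000000000
000000000
000000000
000000000
k=4  000000000
000000000
000000000
000110000
0001v0000
000000000
000000000
000000000
000000000
k=5  000000000
000000000
000000000
000110000
00010>000
000000000
000000000
000000000
000000000
k=6  000000000
000000000
000000000
000110000
000101000
00000v000
000000000
000000000
000000000
k=7  000000000
000000000
000000000
000110000
000101000
0000<1000
000000000
000000000
000000000
k=8  000000000
000000000
000000000
000110000
0001^1000
000011000
000000000
000000000
000000000
k=9  000000000
000000000
000000000
000110000
00011>000
000011000
000000000
000000000
000000000
k=10  000000000
000000000
000000000
00011^000
000110000
000011000
000000000
000000000
000000000
k=11  000000000
000000000
000000000
000111>00
000110000
000011000
000000000
000000000
000000000
k=12  000000000
000000000
000000000
000111100
000110v00
000011000
000000000
000000000
000000000
k=13  000000000
000000000
000000000
000111100
00011<100
000011000
000000000
000000000
000000000
k=14  000000000
000000000
000000000
00011^100
000111100
000011000
000000000
000000000
000000000
k=15  000000000
000000000
000000000
0001<0100
000111100
000011000
000000000
000000000
000000000
k=16  000000000
000000000
000000000
000100100
0001v1100
000011000
000000000
000000000
000000000
k=17  000000000
000000000
000000000
000100100
00010>100
000011000
000000000
000000000
000000000
k=18  000000000
000000000
000000000
00010^100
000100100
000011000
000000000
000000000
000000000
k=19  000000000
000000000
000000000
000101>00
000100100
000011000
000000000
000000000
000000000
k=20  000000000
000000000
000000^00
000101000
000100100
000011000
000000000
000000000
000000000
k=21  000000000
000000000
0000001>0
000101000
000100100
000011000
000000000
000000000
000000000
k=22  000000000
000000000
000000110
0001010v0
000100100
000011000
000000000
000000000
000000000
k=23  000000000
000000000
000000110
000101<10
000100100
000011000
000000000
000000000
000000000
k=24  000000000
000000000
000000^10
000101110
000100100
000011000
000000000
000000000
000000000
k=25  000000000
000000000
00000<010
000101110
000100100
000011000
000000000
000000000
000000000
k=26  000000000
00000^000
000001010
000101110
000100100
000011000
000000000
000000000
000000000
k=27  000000000
000001>00
000001010
000101110
000100100
000011000
000000000
000000000
000000000
k=28  000000000
000001100
000001v10
000101110
000100100
000011000
000000000
000000000
000000000
k=29  000000000
000001100
00000<110
000101110
000100100
000011000
000000000
000000000
000000000
k=30  000000000
000001100
000000110
00010v110
000100100
000011000
000000000
000000000
000000000

south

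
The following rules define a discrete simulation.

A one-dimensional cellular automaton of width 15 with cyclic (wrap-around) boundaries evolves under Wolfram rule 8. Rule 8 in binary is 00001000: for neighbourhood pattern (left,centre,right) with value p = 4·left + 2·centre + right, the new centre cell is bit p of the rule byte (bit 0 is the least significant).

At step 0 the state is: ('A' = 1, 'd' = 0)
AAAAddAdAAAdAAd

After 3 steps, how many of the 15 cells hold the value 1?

0

gen 0: AAAAddAdAAAdAAd
gen 1: AdddddddAdddAdd
gen 2: ddddddddddddddd
gen 3: ddddddddddddddd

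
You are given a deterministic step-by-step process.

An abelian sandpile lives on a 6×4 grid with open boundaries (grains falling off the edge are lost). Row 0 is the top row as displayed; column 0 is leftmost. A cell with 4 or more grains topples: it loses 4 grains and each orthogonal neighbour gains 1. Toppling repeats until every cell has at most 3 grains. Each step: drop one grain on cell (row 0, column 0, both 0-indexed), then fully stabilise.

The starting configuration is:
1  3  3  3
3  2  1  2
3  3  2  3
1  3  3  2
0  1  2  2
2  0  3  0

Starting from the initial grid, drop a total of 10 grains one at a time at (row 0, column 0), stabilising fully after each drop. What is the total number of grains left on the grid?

gen 0: 1  3  3  3
3  2  1  2
3  3  2  3
1  3  3  2
0  1  2  2
2  0  3  0
gen 1: 2  3  3  3
3  2  1  2
3  3  2  3
1  3  3  2
0  1  2  2
2  0  3  0
gen 2: 3  3  3  3
3  2  1  2
3  3  2  3
1  3  3  2
0  1  2  2
2  0  3  0
gen 3: 2  2  2  1
2  2  1  1
1  3  2  2
3  1  2  0
0  2  3  3
2  0  3  0
gen 4: 3  2  2  1
2  2  1  1
1  3  2  2
3  1  2  0
0  2  3  3
2  0  3  0
gen 5: 0  3  2  1
3  2  1  1
1  3  2  2
3  1  2  0
0  2  3  3
2  0  3  0
gen 6: 1  3  2  1
3  2  1  1
1  3  2  2
3  1  2  0
0  2  3  3
2  0  3  0
gen 7: 2  3  2  1
3  2  1  1
1  3  2  2
3  1  2  0
0  2  3  3
2  0  3  0
gen 8: 3  3  2  1
3  2  1  1
1  3  2  2
3  1  2  0
0  2  3  3
2  0  3  0
gen 9: 2  1  3  1
1  1  2  1
3  0  3  2
3  2  2  0
0  2  3  3
2  0  3  0
gen 10: 3  1  3  1
1  1  2  1
3  0  3  2
3  2  2  0
0  2  3  3
2  0  3  0

41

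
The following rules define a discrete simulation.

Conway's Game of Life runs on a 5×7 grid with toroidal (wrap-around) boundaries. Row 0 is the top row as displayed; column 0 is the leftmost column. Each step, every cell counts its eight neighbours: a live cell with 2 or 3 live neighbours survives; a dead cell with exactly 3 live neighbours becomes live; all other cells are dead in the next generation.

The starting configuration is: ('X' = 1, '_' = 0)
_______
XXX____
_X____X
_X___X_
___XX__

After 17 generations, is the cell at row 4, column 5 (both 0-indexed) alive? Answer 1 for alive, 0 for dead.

0

t=0: _______
XXX____
_X____X
_X___X_
___XX__
t=1: _XXX___
XXX____
______X
X_X_XX_
____X__
t=2: X__X___
X__X___
__XX_XX
___XXXX
____XX_
t=3: ___X__X
XX_X___
X_X____
__X____
_______
t=4: X_X____
XX_X__X
X_XX___
_X_____
_______
t=5: X_X___X
___X__X
___X__X
_XX____
_X_____
t=6: XXX___X
__XX_XX
X__X___
XXX____
_______
t=7: XXXX_XX
___XXX_
X__XX__
XXX____
______X
t=8: XXXX___
_______
X____XX
XXXX__X
___X_X_
t=9: _XXXX__
__X____
__X__X_
_XXX___
_______
t=10: _XXX___
____X__
_______
_XXX___
____X__
t=11: __XXX__
__XX___
__XX___
__XX___
____X__
t=12: __X_X__
_X_____
_X__X__
__X_X__
____X__
t=13: ___X___
_XXX___
_XXX___
____XX_
____XX_
t=14: ___X___
_X__X__
_X_____
__X__X_
___X_X_
t=15: __XX___
__X____
_XX____
__X_X__
__XX___
t=16: _X_____
_______
_XX____
_______
_X__X__
t=17: _______
_XX____
_______
_XX____
_______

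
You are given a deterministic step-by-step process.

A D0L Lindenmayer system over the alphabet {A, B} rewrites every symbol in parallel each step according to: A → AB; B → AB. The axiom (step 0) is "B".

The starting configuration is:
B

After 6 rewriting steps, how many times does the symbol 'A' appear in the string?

32

step 0: B
step 1: AB
step 2: ABAB
step 3: ABABABAB
step 4: ABABABABABABABAB
step 5: ABABABABABABABABABABABABABABABAB
step 6: ABABABABABABABABABABABABABABABABABABABABABABABABABABABABABABABAB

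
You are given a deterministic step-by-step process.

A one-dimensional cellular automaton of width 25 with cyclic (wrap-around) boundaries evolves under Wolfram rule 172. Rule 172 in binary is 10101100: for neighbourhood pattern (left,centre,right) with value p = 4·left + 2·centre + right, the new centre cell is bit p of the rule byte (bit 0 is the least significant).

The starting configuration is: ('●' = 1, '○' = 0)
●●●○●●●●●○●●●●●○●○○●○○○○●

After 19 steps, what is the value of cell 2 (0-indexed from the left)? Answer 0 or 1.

t=0: ●●●○●●●●●○●●●●●○●○○●○○○○●
t=1: ●●○●●●●●○●●●●●○●●○○●○○○○●
t=2: ●○●●●●●○●●●●●○●●○○○●○○○○●
t=3: ○●●●●●○●●●●●○●●○○○○●○○○○●
t=4: ●●●●●○●●●●●○●●○○○○○●○○○○●
t=5: ●●●●○●●●●●○●●○○○○○○●○○○○●
t=6: ●●●○●●●●●○●●○○○○○○○●○○○○●
t=7: ●●○●●●●●○●●○○○○○○○○●○○○○●
t=8: ●○●●●●●○●●○○○○○○○○○●○○○○●
t=9: ○●●●●●○●●○○○○○○○○○○●○○○○●
t=10: ●●●●●○●●○○○○○○○○○○○●○○○○●
t=11: ●●●●○●●○○○○○○○○○○○○●○○○○●
t=12: ●●●○●●○○○○○○○○○○○○○●○○○○●
t=13: ●●○●●○○○○○○○○○○○○○○●○○○○●
t=14: ●○●●○○○○○○○○○○○○○○○●○○○○●
t=15: ○●●○○○○○○○○○○○○○○○○●○○○○●
t=16: ●●○○○○○○○○○○○○○○○○○●○○○○●
t=17: ●○○○○○○○○○○○○○○○○○○●○○○○●
t=18: ○○○○○○○○○○○○○○○○○○○●○○○○●
t=19: ○○○○○○○○○○○○○○○○○○○●○○○○●

0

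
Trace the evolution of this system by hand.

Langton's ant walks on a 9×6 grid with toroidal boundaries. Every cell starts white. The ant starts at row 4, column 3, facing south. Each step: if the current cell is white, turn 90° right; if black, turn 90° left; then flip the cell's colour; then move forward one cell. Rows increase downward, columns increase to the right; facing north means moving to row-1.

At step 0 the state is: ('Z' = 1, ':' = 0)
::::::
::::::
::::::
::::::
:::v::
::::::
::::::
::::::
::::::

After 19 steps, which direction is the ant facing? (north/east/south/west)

0) ::::::
::::::
::::::
::::::
:::v::
::::::
::::::
::::::
::::::
1) ::::::
::::::
::::::
::::::
::<Z::
::::::
::::::
::::::
::::::
2) ::::::
::::::
::::::
::^:::
::ZZ::
::::::
::::::
::::::
::::::
3) ::::::
::::::
::::::
::Z>::
::ZZ::
::::::
::::::
::::::
::::::
4) ::::::
::::::
::::::
::ZZ::
::Zv::
::::::
::::::
::::::
::::::
5) ::::::
::::::
::::::
::ZZ::
::Z:>:
::::::
::::::
::::::
::::::
6) ::::::
::::::
::::::
::ZZ::
::Z:Z:
::::v:
::::::
::::::
::::::
7) ::::::
::::::
::::::
::ZZ::
::Z:Z:
:::<Z:
::::::
::::::
::::::
8) ::::::
::::::
::::::
::ZZ::
::Z^Z:
:::ZZ:
::::::
::::::
::::::
9) ::::::
::::::
::::::
::ZZ::
::ZZ>:
:::ZZ:
::::::
::::::
::::::
10) ::::::
::::::
::::::
::ZZ^:
::ZZ::
:::ZZ:
::::::
::::::
::::::
11) ::::::
::::::
::::::
::ZZZ>
::ZZ::
:::ZZ:
::::::
::::::
::::::
12) ::::::
::::::
::::::
::ZZZZ
::ZZ:v
:::ZZ:
::::::
::::::
::::::
13) ::::::
::::::
::::::
::ZZZZ
::ZZ<Z
:::ZZ:
::::::
::::::
::::::
14) ::::::
::::::
::::::
::ZZ^Z
::ZZZZ
:::ZZ:
::::::
::::::
::::::
15) ::::::
::::::
::::::
::Z<:Z
::ZZZZ
:::ZZ:
::::::
::::::
::::::
16) ::::::
::::::
::::::
::Z::Z
::ZvZZ
:::ZZ:
::::::
::::::
::::::
17) ::::::
::::::
::::::
::Z::Z
::Z:>Z
:::ZZ:
::::::
::::::
::::::
18) ::::::
::::::
::::::
::Z:^Z
::Z::Z
:::ZZ:
::::::
::::::
::::::
19) ::::::
::::::
::::::
::Z:Z>
::Z::Z
:::ZZ:
::::::
::::::
::::::

east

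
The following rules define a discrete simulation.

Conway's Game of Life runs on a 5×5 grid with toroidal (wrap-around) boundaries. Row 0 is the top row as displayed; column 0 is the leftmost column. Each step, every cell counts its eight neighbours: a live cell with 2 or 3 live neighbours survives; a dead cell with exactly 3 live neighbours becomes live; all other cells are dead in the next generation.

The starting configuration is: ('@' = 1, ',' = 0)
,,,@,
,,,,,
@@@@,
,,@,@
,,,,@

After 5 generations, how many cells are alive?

k=0  ,,,@,
,,,,,
@@@@,
,,@,@
,,,,@
k=1  ,,,,,
,@,@@
@@@@@
,,@,@
,,,,@
k=2  @,,@@
,@,,,
,,,,,
,,@,,
,,,@,
k=3  @,@@@
@,,,@
,,,,,
,,,,,
,,@@,
k=4  @,@,,
@@,,,
,,,,,
,,,,,
,@@,,
k=5  @,@,,
@@,,,
,,,,,
,,,,,
,@@,,

6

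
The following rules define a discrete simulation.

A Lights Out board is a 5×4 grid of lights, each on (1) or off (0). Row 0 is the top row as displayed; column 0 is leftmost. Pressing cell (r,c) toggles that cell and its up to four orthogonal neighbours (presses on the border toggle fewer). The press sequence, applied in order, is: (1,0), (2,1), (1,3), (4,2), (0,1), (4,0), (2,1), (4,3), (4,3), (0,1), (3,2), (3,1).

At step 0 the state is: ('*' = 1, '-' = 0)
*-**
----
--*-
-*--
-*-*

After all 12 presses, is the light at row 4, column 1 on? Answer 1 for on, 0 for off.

0

k=0  *-**
----
--*-
-*--
-*-*
k=1  --**
**--
*-*-
-*--
-*-*
k=2  --**
*---
-*--
----
-*-*
k=3  --*-
*-**
-*-*
----
-*-*
k=4  --*-
*-**
-*-*
--*-
--*-
k=5  **--
****
-*-*
--*-
--*-
k=6  **--
****
-*-*
*-*-
***-
k=7  **--
*-**
*-**
***-
***-
k=8  **--
*-**
*-**
****
**-*
k=9  **--
*-**
*-**
***-
***-
k=10  --*-
****
*-**
***-
***-
k=11  --*-
****
*--*
*--*
**--
k=12  --*-
****
**-*
-***
*---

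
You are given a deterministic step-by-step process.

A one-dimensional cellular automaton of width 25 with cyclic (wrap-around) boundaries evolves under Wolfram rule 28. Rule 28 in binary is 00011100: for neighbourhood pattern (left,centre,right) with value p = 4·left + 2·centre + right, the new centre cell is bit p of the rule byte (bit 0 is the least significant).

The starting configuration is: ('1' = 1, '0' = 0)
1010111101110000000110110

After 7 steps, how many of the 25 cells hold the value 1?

10

k=0  1010111101110000000110110
k=1  1010100001001000000100100
k=2  1010110001101100000110110
k=3  1010101001001010000100100
k=4  1010101101101011000110110
k=5  1010101001001010100100100
k=6  1010101101101010110110110
k=7  1010101001001010100100100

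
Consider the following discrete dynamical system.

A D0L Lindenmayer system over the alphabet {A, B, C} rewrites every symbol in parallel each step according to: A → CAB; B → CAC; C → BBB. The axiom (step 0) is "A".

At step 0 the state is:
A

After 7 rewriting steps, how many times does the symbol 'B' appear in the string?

step 0: A
step 1: CAB
step 2: BBBCABCAC
step 3: CACCACCACBBBCABCACBBBCABBBB
step 4: BBBCABBBBBBBCABBBBBBBCABBBBCACCACCACBBBCABCACBBBCABBBBCACCACCACBBBCABCACCACCACCAC
step 5: CACCACCACBBBCABCACCACCACCACCACCACCACBBBCABCACCACCACCACCACC…BBBBCACCACCACBBBCABCACBBBCABBBBBBBCABBBBBBBCABBBBBBBCABBBB  (len 243)
step 6: BBBCABBBBBBBCABBBBBBBCABBBBCACCACCACBBBCABCACBBBCABBBBBBBC…CCACCACCACCACBBBCABCACCACCACCACCACCACCACBBBCABCACCACCACCAC  (len 729)
step 7: CACCACCACBBBCABCACCACCACCACCACCACCACBBBCABCACCACCACCACCACC…BBBBCACCACCACBBBCABCACBBBCABBBBBBBCABBBBBBBCABBBBBBBCABBBB  (len 2187)

919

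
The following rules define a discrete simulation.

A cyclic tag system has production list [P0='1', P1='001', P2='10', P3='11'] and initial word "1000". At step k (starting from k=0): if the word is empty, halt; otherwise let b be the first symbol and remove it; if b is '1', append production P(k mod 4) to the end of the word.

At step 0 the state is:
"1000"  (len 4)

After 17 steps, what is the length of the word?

1

[0] "1000"  (len 4)
[1] "0001"  (len 4)
[2] "001"  (len 3)
[3] "01"  (len 2)
[4] "1"  (len 1)
[5] "1"  (len 1)
[6] "001"  (len 3)
[7] "01"  (len 2)
[8] "1"  (len 1)
[9] "1"  (len 1)
[10] "001"  (len 3)
[11] "01"  (len 2)
[12] "1"  (len 1)
[13] "1"  (len 1)
[14] "001"  (len 3)
[15] "01"  (len 2)
[16] "1"  (len 1)
[17] "1"  (len 1)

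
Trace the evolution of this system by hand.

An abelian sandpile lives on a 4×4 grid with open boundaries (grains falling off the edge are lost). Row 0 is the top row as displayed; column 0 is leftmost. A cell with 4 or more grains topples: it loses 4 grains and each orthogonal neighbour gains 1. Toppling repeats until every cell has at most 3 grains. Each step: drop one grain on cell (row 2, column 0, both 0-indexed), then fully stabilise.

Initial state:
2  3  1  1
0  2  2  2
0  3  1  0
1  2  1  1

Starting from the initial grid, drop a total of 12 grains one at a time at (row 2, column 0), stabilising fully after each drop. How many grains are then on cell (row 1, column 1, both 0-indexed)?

step 0: 2  3  1  1
0  2  2  2
0  3  1  0
1  2  1  1
step 1: 2  3  1  1
0  2  2  2
1  3  1  0
1  2  1  1
step 2: 2  3  1  1
0  2  2  2
2  3  1  0
1  2  1  1
step 3: 2  3  1  1
0  2  2  2
3  3  1  0
1  2  1  1
step 4: 2  3  1  1
1  3  2  2
1  0  2  0
2  3  1  1
step 5: 2  3  1  1
1  3  2  2
2  0  2  0
2  3  1  1
step 6: 2  3  1  1
1  3  2  2
3  0  2  0
2  3  1  1
step 7: 2  3  1  1
2  3  2  2
0  1  2  0
3  3  1  1
step 8: 2  3  1  1
2  3  2  2
1  1  2  0
3  3  1  1
step 9: 2  3  1  1
2  3  2  2
2  1  2  0
3  3  1  1
step 10: 2  3  1  1
2  3  2  2
3  1  2  0
3  3  1  1
step 11: 2  3  1  1
3  3  2  2
1  3  2  0
1  0  2  1
step 12: 2  3  1  1
3  3  2  2
2  3  2  0
1  0  2  1

3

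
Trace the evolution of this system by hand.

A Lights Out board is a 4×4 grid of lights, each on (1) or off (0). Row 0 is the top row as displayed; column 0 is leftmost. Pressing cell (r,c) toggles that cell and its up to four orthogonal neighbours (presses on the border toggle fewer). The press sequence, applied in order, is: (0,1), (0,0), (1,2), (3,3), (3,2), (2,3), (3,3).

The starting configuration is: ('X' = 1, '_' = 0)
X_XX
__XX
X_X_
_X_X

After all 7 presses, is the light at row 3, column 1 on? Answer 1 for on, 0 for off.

k=0  X_XX
__XX
X_X_
_X_X
k=1  _X_X
_XXX
X_X_
_X_X
k=2  X__X
XXXX
X_X_
_X_X
k=3  X_XX
X___
X___
_X_X
k=4  X_XX
X___
X__X
_XX_
k=5  X_XX
X___
X_XX
___X
k=6  X_XX
X__X
X___
____
k=7  X_XX
X__X
X__X
__XX

0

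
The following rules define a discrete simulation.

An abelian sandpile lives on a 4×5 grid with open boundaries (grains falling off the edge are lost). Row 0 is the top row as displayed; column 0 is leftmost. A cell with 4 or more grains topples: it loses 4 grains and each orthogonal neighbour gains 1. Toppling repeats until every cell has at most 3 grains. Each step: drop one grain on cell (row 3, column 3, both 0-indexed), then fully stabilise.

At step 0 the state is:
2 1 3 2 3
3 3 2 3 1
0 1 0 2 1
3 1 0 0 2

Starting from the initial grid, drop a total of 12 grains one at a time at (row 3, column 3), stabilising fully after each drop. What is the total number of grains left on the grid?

0) 2 1 3 2 3
3 3 2 3 1
0 1 0 2 1
3 1 0 0 2
1) 2 1 3 2 3
3 3 2 3 1
0 1 0 2 1
3 1 0 1 2
2) 2 1 3 2 3
3 3 2 3 1
0 1 0 2 1
3 1 0 2 2
3) 2 1 3 2 3
3 3 2 3 1
0 1 0 2 1
3 1 0 3 2
4) 2 1 3 2 3
3 3 2 3 1
0 1 0 3 1
3 1 1 0 3
5) 2 1 3 2 3
3 3 2 3 1
0 1 0 3 1
3 1 1 1 3
6) 2 1 3 2 3
3 3 2 3 1
0 1 0 3 1
3 1 1 2 3
7) 2 1 3 2 3
3 3 2 3 1
0 1 0 3 1
3 1 1 3 3
8) 2 1 3 3 3
3 3 3 0 2
0 1 1 1 3
3 1 2 2 0
9) 2 1 3 3 3
3 3 3 0 2
0 1 1 1 3
3 1 2 3 0
10) 2 1 3 3 3
3 3 3 0 2
0 1 1 2 3
3 1 3 0 1
11) 2 1 3 3 3
3 3 3 0 2
0 1 1 2 3
3 1 3 1 1
12) 2 1 3 3 3
3 3 3 0 2
0 1 1 2 3
3 1 3 2 1

40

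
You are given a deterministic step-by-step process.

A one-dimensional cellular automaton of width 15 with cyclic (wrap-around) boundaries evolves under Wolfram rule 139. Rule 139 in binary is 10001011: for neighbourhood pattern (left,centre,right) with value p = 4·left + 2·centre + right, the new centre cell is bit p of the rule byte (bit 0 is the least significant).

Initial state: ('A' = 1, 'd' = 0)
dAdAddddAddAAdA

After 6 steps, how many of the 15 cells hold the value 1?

[0] dAdAddddAddAAdA
[1] dddddAAAddAAddd
[2] AAAAAAAddAAddAA
[3] AAAAAAddAAddAAA
[4] AAAAAddAAddAAAA
[5] AAAAddAAddAAAAA
[6] AAAddAAddAAAAAA

11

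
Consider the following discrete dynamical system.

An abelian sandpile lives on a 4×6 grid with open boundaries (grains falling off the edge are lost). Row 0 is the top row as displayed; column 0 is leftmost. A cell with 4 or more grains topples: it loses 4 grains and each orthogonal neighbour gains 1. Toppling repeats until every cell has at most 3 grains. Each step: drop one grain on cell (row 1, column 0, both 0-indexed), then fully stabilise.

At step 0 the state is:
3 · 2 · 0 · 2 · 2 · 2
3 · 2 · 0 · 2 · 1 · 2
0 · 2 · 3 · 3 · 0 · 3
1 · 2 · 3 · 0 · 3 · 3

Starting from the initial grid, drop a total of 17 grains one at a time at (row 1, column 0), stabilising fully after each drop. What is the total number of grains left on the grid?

[0] 3 · 2 · 0 · 2 · 2 · 2
3 · 2 · 0 · 2 · 1 · 2
0 · 2 · 3 · 3 · 0 · 3
1 · 2 · 3 · 0 · 3 · 3
[1] 0 · 3 · 0 · 2 · 2 · 2
1 · 3 · 0 · 2 · 1 · 2
1 · 2 · 3 · 3 · 0 · 3
1 · 2 · 3 · 0 · 3 · 3
[2] 0 · 3 · 0 · 2 · 2 · 2
2 · 3 · 0 · 2 · 1 · 2
1 · 2 · 3 · 3 · 0 · 3
1 · 2 · 3 · 0 · 3 · 3
[3] 0 · 3 · 0 · 2 · 2 · 2
3 · 3 · 0 · 2 · 1 · 2
1 · 2 · 3 · 3 · 0 · 3
1 · 2 · 3 · 0 · 3 · 3
[4] 2 · 0 · 1 · 2 · 2 · 2
1 · 1 · 1 · 2 · 1 · 2
2 · 3 · 3 · 3 · 0 · 3
1 · 2 · 3 · 0 · 3 · 3
[5] 2 · 0 · 1 · 2 · 2 · 2
2 · 1 · 1 · 2 · 1 · 2
2 · 3 · 3 · 3 · 0 · 3
1 · 2 · 3 · 0 · 3 · 3
[6] 2 · 0 · 1 · 2 · 2 · 2
3 · 1 · 1 · 2 · 1 · 2
2 · 3 · 3 · 3 · 0 · 3
1 · 2 · 3 · 0 · 3 · 3
[7] 3 · 0 · 1 · 2 · 2 · 2
0 · 2 · 1 · 2 · 1 · 2
3 · 3 · 3 · 3 · 0 · 3
1 · 2 · 3 · 0 · 3 · 3
[8] 3 · 0 · 1 · 2 · 2 · 2
1 · 2 · 1 · 2 · 1 · 2
3 · 3 · 3 · 3 · 0 · 3
1 · 2 · 3 · 0 · 3 · 3
[9] 3 · 0 · 1 · 2 · 2 · 2
2 · 2 · 1 · 2 · 1 · 2
3 · 3 · 3 · 3 · 0 · 3
1 · 2 · 3 · 0 · 3 · 3
[10] 3 · 0 · 1 · 2 · 2 · 2
3 · 2 · 1 · 2 · 1 · 2
3 · 3 · 3 · 3 · 0 · 3
1 · 2 · 3 · 0 · 3 · 3
[11] 0 · 2 · 1 · 2 · 2 · 2
3 · 0 · 3 · 3 · 1 · 2
1 · 3 · 2 · 0 · 1 · 3
3 · 0 · 1 · 2 · 3 · 3
[12] 1 · 2 · 1 · 2 · 2 · 2
0 · 1 · 3 · 3 · 1 · 2
2 · 3 · 2 · 0 · 1 · 3
3 · 0 · 1 · 2 · 3 · 3
[13] 1 · 2 · 1 · 2 · 2 · 2
1 · 1 · 3 · 3 · 1 · 2
2 · 3 · 2 · 0 · 1 · 3
3 · 0 · 1 · 2 · 3 · 3
[14] 1 · 2 · 1 · 2 · 2 · 2
2 · 1 · 3 · 3 · 1 · 2
2 · 3 · 2 · 0 · 1 · 3
3 · 0 · 1 · 2 · 3 · 3
[15] 1 · 2 · 1 · 2 · 2 · 2
3 · 1 · 3 · 3 · 1 · 2
2 · 3 · 2 · 0 · 1 · 3
3 · 0 · 1 · 2 · 3 · 3
[16] 2 · 2 · 1 · 2 · 2 · 2
0 · 2 · 3 · 3 · 1 · 2
3 · 3 · 2 · 0 · 1 · 3
3 · 0 · 1 · 2 · 3 · 3
[17] 2 · 2 · 1 · 2 · 2 · 2
1 · 2 · 3 · 3 · 1 · 2
3 · 3 · 2 · 0 · 1 · 3
3 · 0 · 1 · 2 · 3 · 3

47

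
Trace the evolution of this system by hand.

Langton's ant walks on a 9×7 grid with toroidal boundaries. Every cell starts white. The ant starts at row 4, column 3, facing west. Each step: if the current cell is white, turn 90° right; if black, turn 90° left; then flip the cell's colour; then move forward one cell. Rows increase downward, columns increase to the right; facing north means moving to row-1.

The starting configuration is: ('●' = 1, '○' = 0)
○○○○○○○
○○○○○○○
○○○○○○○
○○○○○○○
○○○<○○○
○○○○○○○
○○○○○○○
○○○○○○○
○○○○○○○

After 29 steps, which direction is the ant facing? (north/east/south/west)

t=0: ○○○○○○○
○○○○○○○
○○○○○○○
○○○○○○○
○○○<○○○
○○○○○○○
○○○○○○○
○○○○○○○
○○○○○○○
t=1: ○○○○○○○
○○○○○○○
○○○○○○○
○○○^○○○
○○○●○○○
○○○○○○○
○○○○○○○
○○○○○○○
○○○○○○○
t=2: ○○○○○○○
○○○○○○○
○○○○○○○
○○○●>○○
○○○●○○○
○○○○○○○
○○○○○○○
○○○○○○○
○○○○○○○
t=3: ○○○○○○○
○○○○○○○
○○○○○○○
○○○●●○○
○○○●v○○
○○○○○○○
○○○○○○○
○○○○○○○
○○○○○○○
t=4: ○○○○○○○
○○○○○○○
○○○○○○○
○○○●●○○
○○○<●○○
○○○○○○○
○○○○○○○
○○○○○○○
○○○○○○○
t=5: ○○○○○○○
○○○○○○○
○○○○○○○
○○○●●○○
○○○○●○○
○○○v○○○
○○○○○○○
○○○○○○○
○○○○○○○
t=6: ○○○○○○○
○○○○○○○
○○○○○○○
○○○●●○○
○○○○●○○
○○<●○○○
○○○○○○○
○○○○○○○
○○○○○○○
t=7: ○○○○○○○
○○○○○○○
○○○○○○○
○○○●●○○
○○^○●○○
○○●●○○○
○○○○○○○
○○○○○○○
○○○○○○○
t=8: ○○○○○○○
○○○○○○○
○○○○○○○
○○○●●○○
○○●>●○○
○○●●○○○
○○○○○○○
○○○○○○○
○○○○○○○
t=9: ○○○○○○○
○○○○○○○
○○○○○○○
○○○●●○○
○○●●●○○
○○●v○○○
○○○○○○○
○○○○○○○
○○○○○○○
t=10: ○○○○○○○
○○○○○○○
○○○○○○○
○○○●●○○
○○●●●○○
○○●○>○○
○○○○○○○
○○○○○○○
○○○○○○○
t=11: ○○○○○○○
○○○○○○○
○○○○○○○
○○○●●○○
○○●●●○○
○○●○●○○
○○○○v○○
○○○○○○○
○○○○○○○
t=12: ○○○○○○○
○○○○○○○
○○○○○○○
○○○●●○○
○○●●●○○
○○●○●○○
○○○<●○○
○○○○○○○
○○○○○○○
t=13: ○○○○○○○
○○○○○○○
○○○○○○○
○○○●●○○
○○●●●○○
○○●^●○○
○○○●●○○
○○○○○○○
○○○○○○○
t=14: ○○○○○○○
○○○○○○○
○○○○○○○
○○○●●○○
○○●●●○○
○○●●>○○
○○○●●○○
○○○○○○○
○○○○○○○
t=15: ○○○○○○○
○○○○○○○
○○○○○○○
○○○●●○○
○○●●^○○
○○●●○○○
○○○●●○○
○○○○○○○
○○○○○○○
t=16: ○○○○○○○
○○○○○○○
○○○○○○○
○○○●●○○
○○●<○○○
○○●●○○○
○○○●●○○
○○○○○○○
○○○○○○○
t=17: ○○○○○○○
○○○○○○○
○○○○○○○
○○○●●○○
○○●○○○○
○○●v○○○
○○○●●○○
○○○○○○○
○○○○○○○
t=18: ○○○○○○○
○○○○○○○
○○○○○○○
○○○●●○○
○○●○○○○
○○●○>○○
○○○●●○○
○○○○○○○
○○○○○○○
t=19: ○○○○○○○
○○○○○○○
○○○○○○○
○○○●●○○
○○●○○○○
○○●○●○○
○○○●v○○
○○○○○○○
○○○○○○○
t=20: ○○○○○○○
○○○○○○○
○○○○○○○
○○○●●○○
○○●○○○○
○○●○●○○
○○○●○>○
○○○○○○○
○○○○○○○
t=21: ○○○○○○○
○○○○○○○
○○○○○○○
○○○●●○○
○○●○○○○
○○●○●○○
○○○●○●○
○○○○○v○
○○○○○○○
t=22: ○○○○○○○
○○○○○○○
○○○○○○○
○○○●●○○
○○●○○○○
○○●○●○○
○○○●○●○
○○○○<●○
○○○○○○○
t=23: ○○○○○○○
○○○○○○○
○○○○○○○
○○○●●○○
○○●○○○○
○○●○●○○
○○○●^●○
○○○○●●○
○○○○○○○
t=24: ○○○○○○○
○○○○○○○
○○○○○○○
○○○●●○○
○○●○○○○
○○●○●○○
○○○●●>○
○○○○●●○
○○○○○○○
t=25: ○○○○○○○
○○○○○○○
○○○○○○○
○○○●●○○
○○●○○○○
○○●○●^○
○○○●●○○
○○○○●●○
○○○○○○○
t=26: ○○○○○○○
○○○○○○○
○○○○○○○
○○○●●○○
○○●○○○○
○○●○●●>
○○○●●○○
○○○○●●○
○○○○○○○
t=27: ○○○○○○○
○○○○○○○
○○○○○○○
○○○●●○○
○○●○○○○
○○●○●●●
○○○●●○v
○○○○●●○
○○○○○○○
t=28: ○○○○○○○
○○○○○○○
○○○○○○○
○○○●●○○
○○●○○○○
○○●○●●●
○○○●●<●
○○○○●●○
○○○○○○○
t=29: ○○○○○○○
○○○○○○○
○○○○○○○
○○○●●○○
○○●○○○○
○○●○●^●
○○○●●●●
○○○○●●○
○○○○○○○

north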